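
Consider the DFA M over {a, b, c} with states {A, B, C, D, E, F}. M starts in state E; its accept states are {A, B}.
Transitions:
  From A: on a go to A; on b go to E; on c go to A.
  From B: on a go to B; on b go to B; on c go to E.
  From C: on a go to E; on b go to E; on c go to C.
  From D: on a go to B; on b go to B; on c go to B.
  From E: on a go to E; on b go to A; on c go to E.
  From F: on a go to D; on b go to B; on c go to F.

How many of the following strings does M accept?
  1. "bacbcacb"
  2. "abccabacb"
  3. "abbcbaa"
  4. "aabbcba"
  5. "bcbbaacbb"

5

"bacbcacb": accepted
"abccabacb": accepted
"abbcbaa": accepted
"aabbcba": accepted
"bcbbaacbb": accepted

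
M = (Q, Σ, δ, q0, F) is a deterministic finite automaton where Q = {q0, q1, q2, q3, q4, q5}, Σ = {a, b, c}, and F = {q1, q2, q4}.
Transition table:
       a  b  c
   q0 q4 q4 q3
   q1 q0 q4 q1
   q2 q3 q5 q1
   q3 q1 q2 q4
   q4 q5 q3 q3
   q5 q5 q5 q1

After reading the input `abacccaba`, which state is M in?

q5

q0 --a--> q4
q4 --b--> q3
q3 --a--> q1
q1 --c--> q1
q1 --c--> q1
q1 --c--> q1
q1 --a--> q0
q0 --b--> q4
q4 --a--> q5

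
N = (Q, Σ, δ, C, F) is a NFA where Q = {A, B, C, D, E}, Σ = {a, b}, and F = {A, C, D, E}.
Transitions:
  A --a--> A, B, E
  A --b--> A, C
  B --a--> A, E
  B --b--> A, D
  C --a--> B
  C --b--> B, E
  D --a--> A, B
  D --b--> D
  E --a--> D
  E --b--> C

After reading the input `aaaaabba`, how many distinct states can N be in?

4

Start: {C}
read a: {B}
read a: {A, E}
read a: {A, B, D, E}
read a: {A, B, D, E}
read a: {A, B, D, E}
read b: {A, C, D}
read b: {A, B, C, D, E}
read a: {A, B, D, E}
Final reachable set {A, B, D, E} has 4 states.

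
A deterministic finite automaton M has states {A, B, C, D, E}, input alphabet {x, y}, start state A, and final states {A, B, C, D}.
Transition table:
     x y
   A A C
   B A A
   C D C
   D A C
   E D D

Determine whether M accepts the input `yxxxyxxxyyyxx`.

A --y--> C
C --x--> D
D --x--> A
A --x--> A
A --y--> C
C --x--> D
D --x--> A
A --x--> A
A --y--> C
C --y--> C
C --y--> C
C --x--> D
D --x--> A
End in state A, which is an accepting state.

accepted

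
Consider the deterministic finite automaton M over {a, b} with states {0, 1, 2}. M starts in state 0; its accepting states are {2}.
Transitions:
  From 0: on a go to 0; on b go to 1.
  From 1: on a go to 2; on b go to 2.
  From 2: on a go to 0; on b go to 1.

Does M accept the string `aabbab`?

0 --a--> 0
0 --a--> 0
0 --b--> 1
1 --b--> 2
2 --a--> 0
0 --b--> 1
End in state 1, which is not an accepting state.

rejected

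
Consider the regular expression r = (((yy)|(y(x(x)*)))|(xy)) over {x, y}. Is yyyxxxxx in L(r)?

Neither ((yy)|(y(x(x)*))) nor (xy) matches yyyxxxxx.

no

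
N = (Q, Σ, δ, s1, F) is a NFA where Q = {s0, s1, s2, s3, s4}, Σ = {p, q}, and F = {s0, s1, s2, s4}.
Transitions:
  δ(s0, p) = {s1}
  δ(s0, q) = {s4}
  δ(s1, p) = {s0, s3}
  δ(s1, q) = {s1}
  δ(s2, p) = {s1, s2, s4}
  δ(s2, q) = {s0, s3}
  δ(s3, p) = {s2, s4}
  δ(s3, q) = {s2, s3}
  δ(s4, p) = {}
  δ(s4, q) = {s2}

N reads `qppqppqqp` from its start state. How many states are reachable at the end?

Start: {s1}
read q: {s1}
read p: {s0, s3}
read p: {s1, s2, s4}
read q: {s0, s1, s2, s3}
read p: {s0, s1, s2, s3, s4}
read p: {s0, s1, s2, s3, s4}
read q: {s0, s1, s2, s3, s4}
read q: {s0, s1, s2, s3, s4}
read p: {s0, s1, s2, s3, s4}
Final reachable set {s0, s1, s2, s3, s4} has 5 states.

5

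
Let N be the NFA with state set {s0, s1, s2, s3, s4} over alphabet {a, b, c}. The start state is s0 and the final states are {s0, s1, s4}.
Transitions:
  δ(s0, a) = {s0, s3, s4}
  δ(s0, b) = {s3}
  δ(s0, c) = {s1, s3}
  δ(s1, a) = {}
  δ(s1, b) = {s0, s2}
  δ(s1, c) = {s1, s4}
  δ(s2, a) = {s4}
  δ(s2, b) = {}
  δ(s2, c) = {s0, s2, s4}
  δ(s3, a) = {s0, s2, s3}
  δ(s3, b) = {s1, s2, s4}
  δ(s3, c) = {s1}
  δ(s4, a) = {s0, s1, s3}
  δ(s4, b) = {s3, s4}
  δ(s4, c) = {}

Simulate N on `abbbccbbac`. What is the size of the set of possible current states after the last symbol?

5

Start: {s0}
read a: {s0, s3, s4}
read b: {s1, s2, s3, s4}
read b: {s0, s1, s2, s3, s4}
read b: {s0, s1, s2, s3, s4}
read c: {s0, s1, s2, s3, s4}
read c: {s0, s1, s2, s3, s4}
read b: {s0, s1, s2, s3, s4}
read b: {s0, s1, s2, s3, s4}
read a: {s0, s1, s2, s3, s4}
read c: {s0, s1, s2, s3, s4}
Final reachable set {s0, s1, s2, s3, s4} has 5 states.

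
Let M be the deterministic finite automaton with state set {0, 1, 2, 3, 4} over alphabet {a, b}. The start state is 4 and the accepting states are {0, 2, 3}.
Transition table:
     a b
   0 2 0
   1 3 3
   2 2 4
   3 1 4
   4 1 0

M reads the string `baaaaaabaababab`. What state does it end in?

3

4 --b--> 0
0 --a--> 2
2 --a--> 2
2 --a--> 2
2 --a--> 2
2 --a--> 2
2 --a--> 2
2 --b--> 4
4 --a--> 1
1 --a--> 3
3 --b--> 4
4 --a--> 1
1 --b--> 3
3 --a--> 1
1 --b--> 3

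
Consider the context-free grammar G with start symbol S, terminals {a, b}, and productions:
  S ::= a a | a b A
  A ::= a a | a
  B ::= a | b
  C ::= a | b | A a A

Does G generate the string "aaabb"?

no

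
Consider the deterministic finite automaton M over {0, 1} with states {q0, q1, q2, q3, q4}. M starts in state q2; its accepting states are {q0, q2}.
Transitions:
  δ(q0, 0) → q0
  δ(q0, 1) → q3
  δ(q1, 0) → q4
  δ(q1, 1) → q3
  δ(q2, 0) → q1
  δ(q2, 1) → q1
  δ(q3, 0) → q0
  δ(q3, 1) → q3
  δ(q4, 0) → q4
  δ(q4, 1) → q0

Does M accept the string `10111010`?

q2 --1--> q1
q1 --0--> q4
q4 --1--> q0
q0 --1--> q3
q3 --1--> q3
q3 --0--> q0
q0 --1--> q3
q3 --0--> q0
End in state q0, which is an accepting state.

accepted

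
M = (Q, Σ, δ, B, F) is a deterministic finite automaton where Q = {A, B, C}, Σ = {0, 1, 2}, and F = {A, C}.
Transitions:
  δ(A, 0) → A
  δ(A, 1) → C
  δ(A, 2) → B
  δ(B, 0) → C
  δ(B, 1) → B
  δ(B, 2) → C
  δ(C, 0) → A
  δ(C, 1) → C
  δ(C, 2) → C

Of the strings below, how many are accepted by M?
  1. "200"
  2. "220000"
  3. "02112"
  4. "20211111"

"200": accepted
"220000": accepted
"02112": accepted
"20211111": rejected

3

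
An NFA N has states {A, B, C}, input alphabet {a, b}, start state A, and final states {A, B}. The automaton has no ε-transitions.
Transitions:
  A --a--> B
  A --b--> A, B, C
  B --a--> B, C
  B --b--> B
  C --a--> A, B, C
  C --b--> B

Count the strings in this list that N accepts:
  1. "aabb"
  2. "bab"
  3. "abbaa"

3

"aabb": accepted
"bab": accepted
"abbaa": accepted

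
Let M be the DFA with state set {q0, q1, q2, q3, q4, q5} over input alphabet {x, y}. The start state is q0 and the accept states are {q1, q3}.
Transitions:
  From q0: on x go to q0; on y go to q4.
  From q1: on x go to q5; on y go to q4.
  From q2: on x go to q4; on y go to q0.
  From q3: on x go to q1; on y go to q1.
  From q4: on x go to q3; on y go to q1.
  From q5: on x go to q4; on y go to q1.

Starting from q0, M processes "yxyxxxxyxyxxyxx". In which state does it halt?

q0 --y--> q4
q4 --x--> q3
q3 --y--> q1
q1 --x--> q5
q5 --x--> q4
q4 --x--> q3
q3 --x--> q1
q1 --y--> q4
q4 --x--> q3
q3 --y--> q1
q1 --x--> q5
q5 --x--> q4
q4 --y--> q1
q1 --x--> q5
q5 --x--> q4

q4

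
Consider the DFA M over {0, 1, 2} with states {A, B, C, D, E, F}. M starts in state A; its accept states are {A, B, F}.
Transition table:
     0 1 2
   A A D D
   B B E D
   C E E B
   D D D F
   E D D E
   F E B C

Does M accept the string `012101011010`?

A --0--> A
A --1--> D
D --2--> F
F --1--> B
B --0--> B
B --1--> E
E --0--> D
D --1--> D
D --1--> D
D --0--> D
D --1--> D
D --0--> D
End in state D, which is not an accepting state.

rejected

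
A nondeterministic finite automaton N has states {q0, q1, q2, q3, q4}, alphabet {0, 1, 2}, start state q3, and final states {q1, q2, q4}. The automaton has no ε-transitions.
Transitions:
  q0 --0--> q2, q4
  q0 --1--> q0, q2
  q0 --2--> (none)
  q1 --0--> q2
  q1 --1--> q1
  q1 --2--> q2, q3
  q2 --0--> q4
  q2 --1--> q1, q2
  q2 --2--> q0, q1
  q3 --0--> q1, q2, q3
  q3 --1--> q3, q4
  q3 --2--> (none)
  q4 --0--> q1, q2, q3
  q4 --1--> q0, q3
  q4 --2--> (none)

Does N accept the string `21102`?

rejected

Start: {q3}
read 2: {}
The reachable set is empty and stays empty for the remaining 4 symbols.
Reachable ∩ accepting = {} — empty.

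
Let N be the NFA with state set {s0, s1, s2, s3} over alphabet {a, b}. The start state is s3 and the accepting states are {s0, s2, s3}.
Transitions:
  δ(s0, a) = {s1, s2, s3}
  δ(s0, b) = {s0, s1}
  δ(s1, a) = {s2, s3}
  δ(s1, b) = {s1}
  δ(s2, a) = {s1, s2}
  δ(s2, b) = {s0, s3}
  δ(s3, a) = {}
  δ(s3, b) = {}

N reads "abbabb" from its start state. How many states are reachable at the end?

Start: {s3}
read a: {}
The reachable set is empty and stays empty for the remaining 5 symbols.
Final reachable set {} has 0 states.

0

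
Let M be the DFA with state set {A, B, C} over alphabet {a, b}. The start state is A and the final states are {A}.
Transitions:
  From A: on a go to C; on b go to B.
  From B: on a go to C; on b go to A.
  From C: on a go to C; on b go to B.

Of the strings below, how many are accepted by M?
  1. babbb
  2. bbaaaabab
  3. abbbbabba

0

babbb: rejected
bbaaaabab: rejected
abbbbabba: rejected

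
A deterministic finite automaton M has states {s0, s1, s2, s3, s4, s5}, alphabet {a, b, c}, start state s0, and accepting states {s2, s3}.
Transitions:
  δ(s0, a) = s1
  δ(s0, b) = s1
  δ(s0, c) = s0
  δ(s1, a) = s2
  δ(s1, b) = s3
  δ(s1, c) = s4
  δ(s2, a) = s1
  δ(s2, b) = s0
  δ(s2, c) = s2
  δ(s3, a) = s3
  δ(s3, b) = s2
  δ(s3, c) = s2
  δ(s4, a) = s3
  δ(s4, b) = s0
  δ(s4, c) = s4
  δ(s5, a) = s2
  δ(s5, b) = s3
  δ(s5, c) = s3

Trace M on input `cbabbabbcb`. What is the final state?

s0 --c--> s0
s0 --b--> s1
s1 --a--> s2
s2 --b--> s0
s0 --b--> s1
s1 --a--> s2
s2 --b--> s0
s0 --b--> s1
s1 --c--> s4
s4 --b--> s0

s0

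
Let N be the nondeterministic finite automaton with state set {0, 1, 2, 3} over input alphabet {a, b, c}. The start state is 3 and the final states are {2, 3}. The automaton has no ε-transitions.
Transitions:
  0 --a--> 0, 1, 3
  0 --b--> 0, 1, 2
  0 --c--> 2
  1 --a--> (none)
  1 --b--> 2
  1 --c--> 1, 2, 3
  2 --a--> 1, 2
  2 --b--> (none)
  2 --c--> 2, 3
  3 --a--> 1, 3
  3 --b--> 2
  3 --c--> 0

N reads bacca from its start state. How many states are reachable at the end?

4

Start: {3}
read b: {2}
read a: {1, 2}
read c: {1, 2, 3}
read c: {0, 1, 2, 3}
read a: {0, 1, 2, 3}
Final reachable set {0, 1, 2, 3} has 4 states.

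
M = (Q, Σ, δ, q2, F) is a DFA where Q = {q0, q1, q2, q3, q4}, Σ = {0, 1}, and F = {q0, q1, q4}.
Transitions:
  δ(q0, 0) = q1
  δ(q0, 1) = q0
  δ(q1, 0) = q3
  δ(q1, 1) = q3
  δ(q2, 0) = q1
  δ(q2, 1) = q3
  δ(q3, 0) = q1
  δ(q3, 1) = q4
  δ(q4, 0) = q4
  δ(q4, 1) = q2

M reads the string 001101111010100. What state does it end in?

q2 --0--> q1
q1 --0--> q3
q3 --1--> q4
q4 --1--> q2
q2 --0--> q1
q1 --1--> q3
q3 --1--> q4
q4 --1--> q2
q2 --1--> q3
q3 --0--> q1
q1 --1--> q3
q3 --0--> q1
q1 --1--> q3
q3 --0--> q1
q1 --0--> q3

q3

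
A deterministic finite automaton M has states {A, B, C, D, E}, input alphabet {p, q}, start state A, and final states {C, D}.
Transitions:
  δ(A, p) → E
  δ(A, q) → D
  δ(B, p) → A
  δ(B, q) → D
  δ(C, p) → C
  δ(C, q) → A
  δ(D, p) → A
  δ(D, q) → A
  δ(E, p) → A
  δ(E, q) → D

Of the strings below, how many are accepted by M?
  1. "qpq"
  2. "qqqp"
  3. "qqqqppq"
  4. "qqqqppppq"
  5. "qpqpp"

3

"qpq": accepted
"qqqp": rejected
"qqqqppq": accepted
"qqqqppppq": accepted
"qpqpp": rejected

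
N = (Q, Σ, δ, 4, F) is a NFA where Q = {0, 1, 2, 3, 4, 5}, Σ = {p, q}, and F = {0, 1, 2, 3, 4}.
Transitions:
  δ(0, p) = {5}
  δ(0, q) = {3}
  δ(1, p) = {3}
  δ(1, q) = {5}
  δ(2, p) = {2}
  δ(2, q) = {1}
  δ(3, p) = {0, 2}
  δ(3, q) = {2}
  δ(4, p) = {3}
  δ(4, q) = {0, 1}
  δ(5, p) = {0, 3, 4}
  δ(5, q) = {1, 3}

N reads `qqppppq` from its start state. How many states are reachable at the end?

Start: {4}
read q: {0, 1}
read q: {3, 5}
read p: {0, 2, 3, 4}
read p: {0, 2, 3, 5}
read p: {0, 2, 3, 4, 5}
read p: {0, 2, 3, 4, 5}
read q: {0, 1, 2, 3}
Final reachable set {0, 1, 2, 3} has 4 states.

4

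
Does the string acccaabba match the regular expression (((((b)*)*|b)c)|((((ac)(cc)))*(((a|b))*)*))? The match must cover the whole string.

yes

The right alternative ((((ac)(cc)))*(((a|b))*)*) matches acccaabba.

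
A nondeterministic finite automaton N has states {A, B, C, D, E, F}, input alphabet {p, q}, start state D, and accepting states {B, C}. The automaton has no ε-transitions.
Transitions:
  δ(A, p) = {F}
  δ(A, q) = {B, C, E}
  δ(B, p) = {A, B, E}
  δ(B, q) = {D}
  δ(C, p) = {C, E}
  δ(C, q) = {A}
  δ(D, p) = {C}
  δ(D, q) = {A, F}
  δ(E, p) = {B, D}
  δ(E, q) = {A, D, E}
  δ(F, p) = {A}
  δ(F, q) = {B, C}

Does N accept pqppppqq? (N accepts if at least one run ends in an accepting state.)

Start: {D}
read p: {C}
read q: {A}
read p: {F}
read p: {A}
read p: {F}
read p: {A}
read q: {B, C, E}
read q: {A, D, E}
Reachable ∩ accepting = {} — empty.

rejected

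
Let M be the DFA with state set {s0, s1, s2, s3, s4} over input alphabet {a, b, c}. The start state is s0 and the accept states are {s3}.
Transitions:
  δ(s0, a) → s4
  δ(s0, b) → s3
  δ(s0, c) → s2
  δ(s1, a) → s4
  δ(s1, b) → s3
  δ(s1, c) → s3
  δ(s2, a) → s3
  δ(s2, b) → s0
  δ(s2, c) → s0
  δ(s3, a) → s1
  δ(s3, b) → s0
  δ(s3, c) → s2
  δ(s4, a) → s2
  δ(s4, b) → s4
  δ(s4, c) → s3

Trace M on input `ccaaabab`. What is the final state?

s0 --c--> s2
s2 --c--> s0
s0 --a--> s4
s4 --a--> s2
s2 --a--> s3
s3 --b--> s0
s0 --a--> s4
s4 --b--> s4

s4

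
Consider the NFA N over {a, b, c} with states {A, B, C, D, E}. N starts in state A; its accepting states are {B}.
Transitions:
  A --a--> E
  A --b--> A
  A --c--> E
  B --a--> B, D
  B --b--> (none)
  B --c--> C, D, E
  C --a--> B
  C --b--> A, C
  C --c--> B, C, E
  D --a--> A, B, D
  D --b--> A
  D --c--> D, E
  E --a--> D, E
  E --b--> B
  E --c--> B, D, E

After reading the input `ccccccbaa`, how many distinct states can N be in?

Start: {A}
read c: {E}
read c: {B, D, E}
read c: {B, C, D, E}
read c: {B, C, D, E}
read c: {B, C, D, E}
read c: {B, C, D, E}
read b: {A, B, C}
read a: {B, D, E}
read a: {A, B, D, E}
Final reachable set {A, B, D, E} has 4 states.

4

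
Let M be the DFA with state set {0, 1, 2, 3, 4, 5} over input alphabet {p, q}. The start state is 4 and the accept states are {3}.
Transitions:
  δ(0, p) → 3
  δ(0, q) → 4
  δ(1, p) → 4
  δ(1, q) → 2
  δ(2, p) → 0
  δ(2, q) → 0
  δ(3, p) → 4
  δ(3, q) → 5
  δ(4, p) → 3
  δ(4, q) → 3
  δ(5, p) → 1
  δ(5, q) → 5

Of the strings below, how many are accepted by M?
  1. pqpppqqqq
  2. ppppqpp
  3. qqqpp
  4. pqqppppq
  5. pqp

pqpppqqqq: rejected
ppppqpp: accepted
qqqpp: rejected
pqqppppq: accepted
pqp: rejected

2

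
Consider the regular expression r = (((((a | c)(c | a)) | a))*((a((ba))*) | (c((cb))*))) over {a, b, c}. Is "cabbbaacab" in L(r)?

No split of cabbbaacab into u·v has ((((a|c)(c|a))|a))* matching u and ((a((ba))*)|(c((cb))*)) matching v.

no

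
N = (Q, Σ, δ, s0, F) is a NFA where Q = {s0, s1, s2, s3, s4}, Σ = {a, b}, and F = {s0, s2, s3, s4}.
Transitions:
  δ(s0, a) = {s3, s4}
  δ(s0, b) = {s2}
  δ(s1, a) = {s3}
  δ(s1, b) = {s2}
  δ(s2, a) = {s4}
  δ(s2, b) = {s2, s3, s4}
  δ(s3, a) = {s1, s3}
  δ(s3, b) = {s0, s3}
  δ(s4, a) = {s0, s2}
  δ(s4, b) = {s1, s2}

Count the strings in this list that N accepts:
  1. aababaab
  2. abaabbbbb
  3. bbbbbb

3

aababaab: accepted
abaabbbbb: accepted
bbbbbb: accepted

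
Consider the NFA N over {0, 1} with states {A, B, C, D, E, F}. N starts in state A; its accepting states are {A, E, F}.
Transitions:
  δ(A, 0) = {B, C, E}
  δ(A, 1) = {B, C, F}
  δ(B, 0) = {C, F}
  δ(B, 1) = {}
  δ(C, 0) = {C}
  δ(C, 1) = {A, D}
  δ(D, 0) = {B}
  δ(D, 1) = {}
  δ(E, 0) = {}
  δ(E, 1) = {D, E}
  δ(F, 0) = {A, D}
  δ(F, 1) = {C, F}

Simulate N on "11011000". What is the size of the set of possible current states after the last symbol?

6

Start: {A}
read 1: {B, C, F}
read 1: {A, C, D, F}
read 0: {A, B, C, D, E}
read 1: {A, B, C, D, E, F}
read 1: {A, B, C, D, E, F}
read 0: {A, B, C, D, E, F}
read 0: {A, B, C, D, E, F}
read 0: {A, B, C, D, E, F}
Final reachable set {A, B, C, D, E, F} has 6 states.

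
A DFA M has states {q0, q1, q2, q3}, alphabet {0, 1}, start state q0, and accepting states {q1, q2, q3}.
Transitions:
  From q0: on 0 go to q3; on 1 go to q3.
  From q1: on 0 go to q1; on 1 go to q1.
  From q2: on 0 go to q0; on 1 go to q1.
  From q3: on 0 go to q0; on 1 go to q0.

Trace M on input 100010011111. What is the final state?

q0

q0 --1--> q3
q3 --0--> q0
q0 --0--> q3
q3 --0--> q0
q0 --1--> q3
q3 --0--> q0
q0 --0--> q3
q3 --1--> q0
q0 --1--> q3
q3 --1--> q0
q0 --1--> q3
q3 --1--> q0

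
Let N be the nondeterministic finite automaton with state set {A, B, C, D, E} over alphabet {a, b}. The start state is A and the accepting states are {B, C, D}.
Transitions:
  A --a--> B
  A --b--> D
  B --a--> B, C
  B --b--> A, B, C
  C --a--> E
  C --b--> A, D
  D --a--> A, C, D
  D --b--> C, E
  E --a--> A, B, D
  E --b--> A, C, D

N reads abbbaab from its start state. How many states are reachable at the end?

Start: {A}
read a: {B}
read b: {A, B, C}
read b: {A, B, C, D}
read b: {A, B, C, D, E}
read a: {A, B, C, D, E}
read a: {A, B, C, D, E}
read b: {A, B, C, D, E}
Final reachable set {A, B, C, D, E} has 5 states.

5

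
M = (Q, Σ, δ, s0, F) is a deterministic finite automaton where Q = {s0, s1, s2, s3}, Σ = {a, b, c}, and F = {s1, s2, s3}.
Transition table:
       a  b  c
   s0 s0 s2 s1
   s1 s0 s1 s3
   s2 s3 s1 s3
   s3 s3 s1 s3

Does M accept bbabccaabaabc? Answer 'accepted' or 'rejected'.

s0 --b--> s2
s2 --b--> s1
s1 --a--> s0
s0 --b--> s2
s2 --c--> s3
s3 --c--> s3
s3 --a--> s3
s3 --a--> s3
s3 --b--> s1
s1 --a--> s0
s0 --a--> s0
s0 --b--> s2
s2 --c--> s3
End in state s3, which is an accepting state.

accepted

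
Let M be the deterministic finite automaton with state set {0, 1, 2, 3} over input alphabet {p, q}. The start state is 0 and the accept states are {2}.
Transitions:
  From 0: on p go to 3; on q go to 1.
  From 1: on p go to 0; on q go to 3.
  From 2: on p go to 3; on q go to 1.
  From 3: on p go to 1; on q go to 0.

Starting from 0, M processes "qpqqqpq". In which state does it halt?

0

0 --q--> 1
1 --p--> 0
0 --q--> 1
1 --q--> 3
3 --q--> 0
0 --p--> 3
3 --q--> 0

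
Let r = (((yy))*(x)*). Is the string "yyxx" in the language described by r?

Split as yy·xx: ((yy))* matches yy and (x)* matches xx.

yes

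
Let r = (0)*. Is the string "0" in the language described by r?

Split into 1 piece 0; each matches 0.

yes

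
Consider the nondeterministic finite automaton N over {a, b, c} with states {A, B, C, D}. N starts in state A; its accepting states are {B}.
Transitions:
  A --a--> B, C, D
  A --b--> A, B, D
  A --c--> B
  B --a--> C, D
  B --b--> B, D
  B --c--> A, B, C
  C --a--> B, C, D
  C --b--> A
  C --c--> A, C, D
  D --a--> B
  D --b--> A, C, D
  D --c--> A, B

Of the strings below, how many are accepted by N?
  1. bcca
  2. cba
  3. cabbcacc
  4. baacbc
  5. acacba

5

bcca: accepted
cba: accepted
cabbcacc: accepted
baacbc: accepted
acacba: accepted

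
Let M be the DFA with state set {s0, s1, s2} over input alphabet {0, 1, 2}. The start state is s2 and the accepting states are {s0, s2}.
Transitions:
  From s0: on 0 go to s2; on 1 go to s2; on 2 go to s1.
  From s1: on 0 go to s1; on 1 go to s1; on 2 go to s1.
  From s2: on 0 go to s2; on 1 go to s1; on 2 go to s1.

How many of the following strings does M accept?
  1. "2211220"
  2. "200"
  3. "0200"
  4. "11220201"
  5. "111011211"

"2211220": rejected
"200": rejected
"0200": rejected
"11220201": rejected
"111011211": rejected

0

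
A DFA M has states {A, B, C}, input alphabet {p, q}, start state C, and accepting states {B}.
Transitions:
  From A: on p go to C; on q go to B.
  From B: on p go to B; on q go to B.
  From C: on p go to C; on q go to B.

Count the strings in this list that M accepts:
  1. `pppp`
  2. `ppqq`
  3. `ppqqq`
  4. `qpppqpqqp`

`pppp`: rejected
`ppqq`: accepted
`ppqqq`: accepted
`qpppqpqqp`: accepted

3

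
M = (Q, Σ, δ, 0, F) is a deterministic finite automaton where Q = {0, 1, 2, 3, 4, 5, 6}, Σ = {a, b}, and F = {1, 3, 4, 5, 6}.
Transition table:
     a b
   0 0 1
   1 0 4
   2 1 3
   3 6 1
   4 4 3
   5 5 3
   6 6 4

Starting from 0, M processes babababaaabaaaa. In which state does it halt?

0 --b--> 1
1 --a--> 0
0 --b--> 1
1 --a--> 0
0 --b--> 1
1 --a--> 0
0 --b--> 1
1 --a--> 0
0 --a--> 0
0 --a--> 0
0 --b--> 1
1 --a--> 0
0 --a--> 0
0 --a--> 0
0 --a--> 0

0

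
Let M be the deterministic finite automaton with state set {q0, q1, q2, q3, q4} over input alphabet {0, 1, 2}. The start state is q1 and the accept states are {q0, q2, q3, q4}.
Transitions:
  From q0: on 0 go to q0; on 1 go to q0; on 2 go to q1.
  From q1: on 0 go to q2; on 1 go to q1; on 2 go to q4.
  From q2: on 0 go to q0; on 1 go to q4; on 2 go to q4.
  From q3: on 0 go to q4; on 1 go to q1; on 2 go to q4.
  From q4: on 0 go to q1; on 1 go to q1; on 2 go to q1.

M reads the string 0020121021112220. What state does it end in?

q1

q1 --0--> q2
q2 --0--> q0
q0 --2--> q1
q1 --0--> q2
q2 --1--> q4
q4 --2--> q1
q1 --1--> q1
q1 --0--> q2
q2 --2--> q4
q4 --1--> q1
q1 --1--> q1
q1 --1--> q1
q1 --2--> q4
q4 --2--> q1
q1 --2--> q4
q4 --0--> q1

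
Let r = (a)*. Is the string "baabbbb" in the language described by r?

no

baabbbb cannot be split into zero or more pieces each matching a.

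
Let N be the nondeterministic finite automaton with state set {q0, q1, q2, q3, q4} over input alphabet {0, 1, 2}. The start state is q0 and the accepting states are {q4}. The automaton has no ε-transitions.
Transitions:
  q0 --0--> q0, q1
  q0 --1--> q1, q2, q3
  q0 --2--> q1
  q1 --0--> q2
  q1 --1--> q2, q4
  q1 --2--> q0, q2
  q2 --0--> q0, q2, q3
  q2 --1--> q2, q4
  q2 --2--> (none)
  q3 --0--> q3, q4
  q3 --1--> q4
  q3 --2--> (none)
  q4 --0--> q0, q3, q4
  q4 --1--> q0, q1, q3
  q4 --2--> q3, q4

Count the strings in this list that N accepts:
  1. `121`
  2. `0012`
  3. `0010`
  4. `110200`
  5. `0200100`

5

`121`: accepted
`0012`: accepted
`0010`: accepted
`110200`: accepted
`0200100`: accepted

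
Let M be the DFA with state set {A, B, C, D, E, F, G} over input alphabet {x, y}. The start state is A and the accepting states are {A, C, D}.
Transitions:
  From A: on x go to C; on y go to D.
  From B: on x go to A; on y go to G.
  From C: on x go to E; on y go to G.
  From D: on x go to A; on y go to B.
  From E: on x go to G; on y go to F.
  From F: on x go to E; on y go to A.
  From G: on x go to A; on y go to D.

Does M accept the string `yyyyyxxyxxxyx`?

A --y--> D
D --y--> B
B --y--> G
G --y--> D
D --y--> B
B --x--> A
A --x--> C
C --y--> G
G --x--> A
A --x--> C
C --x--> E
E --y--> F
F --x--> E
End in state E, which is not an accepting state.

rejected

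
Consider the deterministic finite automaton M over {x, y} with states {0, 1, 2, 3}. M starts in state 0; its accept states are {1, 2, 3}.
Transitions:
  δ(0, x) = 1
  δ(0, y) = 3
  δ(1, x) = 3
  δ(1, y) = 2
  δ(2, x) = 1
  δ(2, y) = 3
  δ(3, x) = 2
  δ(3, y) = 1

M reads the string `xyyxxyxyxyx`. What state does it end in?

1

0 --x--> 1
1 --y--> 2
2 --y--> 3
3 --x--> 2
2 --x--> 1
1 --y--> 2
2 --x--> 1
1 --y--> 2
2 --x--> 1
1 --y--> 2
2 --x--> 1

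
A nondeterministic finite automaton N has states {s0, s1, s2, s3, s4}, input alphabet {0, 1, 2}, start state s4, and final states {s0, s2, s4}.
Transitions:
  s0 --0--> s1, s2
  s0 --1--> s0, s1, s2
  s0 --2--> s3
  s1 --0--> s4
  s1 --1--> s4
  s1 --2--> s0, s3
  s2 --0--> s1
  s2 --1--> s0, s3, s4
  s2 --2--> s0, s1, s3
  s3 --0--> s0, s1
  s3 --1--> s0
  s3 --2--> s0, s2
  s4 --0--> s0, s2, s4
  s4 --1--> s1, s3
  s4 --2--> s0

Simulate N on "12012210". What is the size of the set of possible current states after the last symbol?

Start: {s4}
read 1: {s1, s3}
read 2: {s0, s2, s3}
read 0: {s0, s1, s2}
read 1: {s0, s1, s2, s3, s4}
read 2: {s0, s1, s2, s3}
read 2: {s0, s1, s2, s3}
read 1: {s0, s1, s2, s3, s4}
read 0: {s0, s1, s2, s4}
Final reachable set {s0, s1, s2, s4} has 4 states.

4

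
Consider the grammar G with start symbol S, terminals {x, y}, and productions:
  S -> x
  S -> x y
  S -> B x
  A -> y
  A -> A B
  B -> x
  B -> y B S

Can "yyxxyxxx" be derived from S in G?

S ⇒ Bx ⇒ yBSx ⇒ yyBSSx ⇒ yyxSSx ⇒ yyxxySx ⇒ yyxxyBxx ⇒ yyxxyxxx

yes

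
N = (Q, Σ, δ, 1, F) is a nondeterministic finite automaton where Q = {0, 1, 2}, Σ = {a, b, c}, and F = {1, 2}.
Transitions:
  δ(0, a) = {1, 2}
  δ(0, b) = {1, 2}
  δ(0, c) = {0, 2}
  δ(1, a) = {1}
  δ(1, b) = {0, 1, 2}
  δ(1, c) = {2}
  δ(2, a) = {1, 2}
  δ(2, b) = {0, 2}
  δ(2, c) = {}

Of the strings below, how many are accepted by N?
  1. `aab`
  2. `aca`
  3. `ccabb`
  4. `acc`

2

`aab`: accepted
`aca`: accepted
`ccabb`: rejected
`acc`: rejected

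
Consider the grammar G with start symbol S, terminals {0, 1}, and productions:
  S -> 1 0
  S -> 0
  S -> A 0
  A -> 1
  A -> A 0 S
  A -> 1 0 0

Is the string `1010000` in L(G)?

S ⇒ A0 ⇒ A0S0 ⇒ 10S0 ⇒ 10A00 ⇒ 10A0S00 ⇒ 1010S00 ⇒ 1010000

yes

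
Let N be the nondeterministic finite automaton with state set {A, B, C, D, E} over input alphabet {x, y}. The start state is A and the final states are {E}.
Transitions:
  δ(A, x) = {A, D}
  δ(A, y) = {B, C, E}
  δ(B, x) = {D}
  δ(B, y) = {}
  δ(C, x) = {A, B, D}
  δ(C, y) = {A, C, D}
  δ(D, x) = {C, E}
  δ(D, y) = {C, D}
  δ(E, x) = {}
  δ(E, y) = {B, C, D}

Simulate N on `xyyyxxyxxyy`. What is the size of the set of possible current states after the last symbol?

5

Start: {A}
read x: {A, D}
read y: {B, C, D, E}
read y: {A, B, C, D}
read y: {A, B, C, D, E}
read x: {A, B, C, D, E}
read x: {A, B, C, D, E}
read y: {A, B, C, D, E}
read x: {A, B, C, D, E}
read x: {A, B, C, D, E}
read y: {A, B, C, D, E}
read y: {A, B, C, D, E}
Final reachable set {A, B, C, D, E} has 5 states.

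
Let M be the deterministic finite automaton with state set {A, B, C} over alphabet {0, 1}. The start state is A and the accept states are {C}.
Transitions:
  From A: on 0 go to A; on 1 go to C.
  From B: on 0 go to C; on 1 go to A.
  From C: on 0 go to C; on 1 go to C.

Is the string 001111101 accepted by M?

accepted

A --0--> A
A --0--> A
A --1--> C
C --1--> C
C --1--> C
C --1--> C
C --1--> C
C --0--> C
C --1--> C
End in state C, which is an accepting state.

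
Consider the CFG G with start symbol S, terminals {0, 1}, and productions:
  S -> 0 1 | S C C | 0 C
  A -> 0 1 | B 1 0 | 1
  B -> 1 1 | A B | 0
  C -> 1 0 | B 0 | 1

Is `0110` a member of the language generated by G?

S ⇒ 0C ⇒ 0B0 ⇒ 0110

yes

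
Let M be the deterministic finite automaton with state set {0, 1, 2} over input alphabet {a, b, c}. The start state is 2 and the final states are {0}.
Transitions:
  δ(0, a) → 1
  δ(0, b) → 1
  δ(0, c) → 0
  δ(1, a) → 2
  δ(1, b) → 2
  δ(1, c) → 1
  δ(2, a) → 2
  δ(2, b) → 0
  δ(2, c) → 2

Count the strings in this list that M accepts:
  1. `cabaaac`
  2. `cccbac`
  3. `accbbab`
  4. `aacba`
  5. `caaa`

`cabaaac`: rejected
`cccbac`: rejected
`accbbab`: accepted
`aacba`: rejected
`caaa`: rejected

1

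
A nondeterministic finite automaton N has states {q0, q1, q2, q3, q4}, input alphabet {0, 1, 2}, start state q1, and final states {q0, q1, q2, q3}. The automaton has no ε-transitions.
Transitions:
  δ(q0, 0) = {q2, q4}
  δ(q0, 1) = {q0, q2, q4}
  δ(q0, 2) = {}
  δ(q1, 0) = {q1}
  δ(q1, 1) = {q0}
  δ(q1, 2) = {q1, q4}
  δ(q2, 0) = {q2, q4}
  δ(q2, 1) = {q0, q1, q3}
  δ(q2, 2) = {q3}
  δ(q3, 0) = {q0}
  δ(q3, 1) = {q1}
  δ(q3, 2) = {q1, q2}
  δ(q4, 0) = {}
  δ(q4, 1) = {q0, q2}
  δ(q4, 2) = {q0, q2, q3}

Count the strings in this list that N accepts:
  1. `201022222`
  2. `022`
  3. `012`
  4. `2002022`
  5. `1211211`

`201022222`: accepted
`022`: accepted
`012`: rejected
`2002022`: accepted
`1211211`: rejected

3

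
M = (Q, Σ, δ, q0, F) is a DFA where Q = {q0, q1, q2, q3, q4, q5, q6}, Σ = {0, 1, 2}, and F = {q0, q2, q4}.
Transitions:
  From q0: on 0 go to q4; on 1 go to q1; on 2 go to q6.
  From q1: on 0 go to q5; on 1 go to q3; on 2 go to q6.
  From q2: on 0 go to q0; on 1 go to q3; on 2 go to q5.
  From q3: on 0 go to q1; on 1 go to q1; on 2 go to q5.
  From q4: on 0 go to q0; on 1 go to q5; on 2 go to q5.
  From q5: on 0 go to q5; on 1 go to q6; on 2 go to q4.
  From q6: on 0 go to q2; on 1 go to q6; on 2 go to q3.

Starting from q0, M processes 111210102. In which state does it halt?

q0 --1--> q1
q1 --1--> q3
q3 --1--> q1
q1 --2--> q6
q6 --1--> q6
q6 --0--> q2
q2 --1--> q3
q3 --0--> q1
q1 --2--> q6

q6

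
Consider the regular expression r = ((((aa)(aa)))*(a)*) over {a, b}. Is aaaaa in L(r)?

yes

Split as ε·aaaaa: (((aa)(aa)))* matches ε and (a)* matches aaaaa.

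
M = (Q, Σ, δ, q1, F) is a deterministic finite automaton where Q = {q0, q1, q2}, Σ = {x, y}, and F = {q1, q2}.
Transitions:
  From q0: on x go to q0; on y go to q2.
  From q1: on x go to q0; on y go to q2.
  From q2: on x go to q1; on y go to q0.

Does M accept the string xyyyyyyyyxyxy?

q1 --x--> q0
q0 --y--> q2
q2 --y--> q0
q0 --y--> q2
q2 --y--> q0
q0 --y--> q2
q2 --y--> q0
q0 --y--> q2
q2 --y--> q0
q0 --x--> q0
q0 --y--> q2
q2 --x--> q1
q1 --y--> q2
End in state q2, which is an accepting state.

accepted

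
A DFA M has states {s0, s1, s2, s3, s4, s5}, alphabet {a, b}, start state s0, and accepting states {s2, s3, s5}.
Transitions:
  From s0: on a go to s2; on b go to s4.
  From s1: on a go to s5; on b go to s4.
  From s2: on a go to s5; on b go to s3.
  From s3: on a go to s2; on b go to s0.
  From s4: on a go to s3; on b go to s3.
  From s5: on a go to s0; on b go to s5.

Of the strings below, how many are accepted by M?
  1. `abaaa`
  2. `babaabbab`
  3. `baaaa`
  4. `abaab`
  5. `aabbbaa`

`abaaa`: rejected
`babaabbab`: rejected
`baaaa`: rejected
`abaab`: accepted
`aabbbaa`: accepted

2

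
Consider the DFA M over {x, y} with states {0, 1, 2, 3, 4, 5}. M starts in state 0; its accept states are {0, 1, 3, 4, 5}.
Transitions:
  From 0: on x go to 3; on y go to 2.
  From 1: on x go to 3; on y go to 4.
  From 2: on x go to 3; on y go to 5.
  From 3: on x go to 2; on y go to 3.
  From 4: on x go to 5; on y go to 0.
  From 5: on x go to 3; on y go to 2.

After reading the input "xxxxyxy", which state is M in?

0 --x--> 3
3 --x--> 2
2 --x--> 3
3 --x--> 2
2 --y--> 5
5 --x--> 3
3 --y--> 3

3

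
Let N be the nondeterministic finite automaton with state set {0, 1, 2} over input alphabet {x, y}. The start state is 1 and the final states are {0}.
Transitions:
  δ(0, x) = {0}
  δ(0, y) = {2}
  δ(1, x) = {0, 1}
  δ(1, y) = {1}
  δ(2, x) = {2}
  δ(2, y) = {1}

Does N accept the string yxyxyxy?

Start: {1}
read y: {1}
read x: {0, 1}
read y: {1, 2}
read x: {0, 1, 2}
read y: {1, 2}
read x: {0, 1, 2}
read y: {1, 2}
Reachable ∩ accepting = {} — empty.

rejected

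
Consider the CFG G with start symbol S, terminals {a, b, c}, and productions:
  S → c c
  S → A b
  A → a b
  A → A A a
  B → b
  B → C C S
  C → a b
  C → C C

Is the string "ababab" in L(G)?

S ⇒ Ab ⇒ AAab ⇒ abAab ⇒ ababab

yes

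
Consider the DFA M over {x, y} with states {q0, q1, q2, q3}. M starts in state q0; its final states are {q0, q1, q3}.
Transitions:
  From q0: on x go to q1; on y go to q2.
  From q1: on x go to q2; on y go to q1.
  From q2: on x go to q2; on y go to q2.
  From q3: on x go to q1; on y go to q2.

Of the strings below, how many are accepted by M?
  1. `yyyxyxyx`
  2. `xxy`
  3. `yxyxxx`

`yyyxyxyx`: rejected
`xxy`: rejected
`yxyxxx`: rejected

0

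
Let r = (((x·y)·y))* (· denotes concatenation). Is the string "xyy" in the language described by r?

Split into 1 piece xyy; each matches ((x·y)·y).

yes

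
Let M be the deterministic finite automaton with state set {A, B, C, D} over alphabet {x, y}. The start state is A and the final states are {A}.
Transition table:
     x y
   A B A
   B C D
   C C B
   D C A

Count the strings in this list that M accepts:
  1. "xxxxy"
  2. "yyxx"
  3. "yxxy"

0

"xxxxy": rejected
"yyxx": rejected
"yxxy": rejected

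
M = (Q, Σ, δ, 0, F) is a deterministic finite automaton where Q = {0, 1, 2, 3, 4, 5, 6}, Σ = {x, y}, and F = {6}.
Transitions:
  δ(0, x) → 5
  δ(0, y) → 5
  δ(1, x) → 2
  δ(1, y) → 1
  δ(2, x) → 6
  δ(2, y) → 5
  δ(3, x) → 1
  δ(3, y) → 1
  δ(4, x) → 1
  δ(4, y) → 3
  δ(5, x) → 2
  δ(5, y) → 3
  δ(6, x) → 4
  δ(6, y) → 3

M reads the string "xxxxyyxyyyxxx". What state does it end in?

0 --x--> 5
5 --x--> 2
2 --x--> 6
6 --x--> 4
4 --y--> 3
3 --y--> 1
1 --x--> 2
2 --y--> 5
5 --y--> 3
3 --y--> 1
1 --x--> 2
2 --x--> 6
6 --x--> 4

4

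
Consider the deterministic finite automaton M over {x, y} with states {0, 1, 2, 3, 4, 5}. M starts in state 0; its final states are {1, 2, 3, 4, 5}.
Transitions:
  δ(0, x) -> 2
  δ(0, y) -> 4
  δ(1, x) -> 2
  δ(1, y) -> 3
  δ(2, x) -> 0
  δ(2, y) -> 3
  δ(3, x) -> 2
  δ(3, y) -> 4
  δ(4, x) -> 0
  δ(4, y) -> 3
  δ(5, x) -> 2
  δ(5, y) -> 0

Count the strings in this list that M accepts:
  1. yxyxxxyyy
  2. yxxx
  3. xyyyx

yxyxxxyyy: accepted
yxxx: rejected
xyyyx: accepted

2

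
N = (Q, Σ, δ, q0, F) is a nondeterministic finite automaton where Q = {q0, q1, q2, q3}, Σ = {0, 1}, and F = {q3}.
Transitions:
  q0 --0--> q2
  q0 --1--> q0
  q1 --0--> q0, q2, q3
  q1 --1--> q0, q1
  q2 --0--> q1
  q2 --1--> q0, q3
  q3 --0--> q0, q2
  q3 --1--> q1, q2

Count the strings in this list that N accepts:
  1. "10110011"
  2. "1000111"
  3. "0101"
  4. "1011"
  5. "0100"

"10110011": accepted
"1000111": accepted
"0101": accepted
"1011": rejected
"0100": rejected

3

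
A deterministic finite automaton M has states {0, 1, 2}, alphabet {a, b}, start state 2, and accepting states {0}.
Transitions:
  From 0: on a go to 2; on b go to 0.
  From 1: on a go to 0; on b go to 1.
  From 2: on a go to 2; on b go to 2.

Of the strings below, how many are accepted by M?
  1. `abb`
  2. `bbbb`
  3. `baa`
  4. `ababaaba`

0

`abb`: rejected
`bbbb`: rejected
`baa`: rejected
`ababaaba`: rejected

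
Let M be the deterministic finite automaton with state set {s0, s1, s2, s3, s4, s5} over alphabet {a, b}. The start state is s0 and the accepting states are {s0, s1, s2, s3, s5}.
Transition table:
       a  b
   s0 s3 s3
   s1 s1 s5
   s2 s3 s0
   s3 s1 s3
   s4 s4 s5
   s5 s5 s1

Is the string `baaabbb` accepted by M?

accepted

s0 --b--> s3
s3 --a--> s1
s1 --a--> s1
s1 --a--> s1
s1 --b--> s5
s5 --b--> s1
s1 --b--> s5
End in state s5, which is an accepting state.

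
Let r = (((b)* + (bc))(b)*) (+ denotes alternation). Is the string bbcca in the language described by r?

No split of bbcca into u·v has ((b)*+(bc)) matching u and (b)* matching v.

no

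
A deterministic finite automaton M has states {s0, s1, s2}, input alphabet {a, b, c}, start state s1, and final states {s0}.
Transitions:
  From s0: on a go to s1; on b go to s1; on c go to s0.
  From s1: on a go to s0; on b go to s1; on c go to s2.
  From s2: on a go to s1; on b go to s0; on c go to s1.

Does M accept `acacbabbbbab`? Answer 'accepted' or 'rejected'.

s1 --a--> s0
s0 --c--> s0
s0 --a--> s1
s1 --c--> s2
s2 --b--> s0
s0 --a--> s1
s1 --b--> s1
s1 --b--> s1
s1 --b--> s1
s1 --b--> s1
s1 --a--> s0
s0 --b--> s1
End in state s1, which is not an accepting state.

rejected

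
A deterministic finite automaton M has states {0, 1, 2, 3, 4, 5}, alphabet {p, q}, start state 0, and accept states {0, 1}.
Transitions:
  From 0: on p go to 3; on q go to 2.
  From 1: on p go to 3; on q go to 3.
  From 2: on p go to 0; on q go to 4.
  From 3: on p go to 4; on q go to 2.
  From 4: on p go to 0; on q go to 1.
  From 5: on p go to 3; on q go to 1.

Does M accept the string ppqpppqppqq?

0 --p--> 3
3 --p--> 4
4 --q--> 1
1 --p--> 3
3 --p--> 4
4 --p--> 0
0 --q--> 2
2 --p--> 0
0 --p--> 3
3 --q--> 2
2 --q--> 4
End in state 4, which is not an accepting state.

rejected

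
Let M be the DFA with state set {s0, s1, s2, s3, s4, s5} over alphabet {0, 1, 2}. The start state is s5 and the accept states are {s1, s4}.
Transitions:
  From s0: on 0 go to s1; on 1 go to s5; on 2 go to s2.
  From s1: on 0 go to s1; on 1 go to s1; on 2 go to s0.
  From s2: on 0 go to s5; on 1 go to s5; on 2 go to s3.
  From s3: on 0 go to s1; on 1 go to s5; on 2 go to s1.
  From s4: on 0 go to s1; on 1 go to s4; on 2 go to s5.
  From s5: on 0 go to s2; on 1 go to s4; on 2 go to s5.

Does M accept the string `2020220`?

s5 --2--> s5
s5 --0--> s2
s2 --2--> s3
s3 --0--> s1
s1 --2--> s0
s0 --2--> s2
s2 --0--> s5
End in state s5, which is not an accepting state.

rejected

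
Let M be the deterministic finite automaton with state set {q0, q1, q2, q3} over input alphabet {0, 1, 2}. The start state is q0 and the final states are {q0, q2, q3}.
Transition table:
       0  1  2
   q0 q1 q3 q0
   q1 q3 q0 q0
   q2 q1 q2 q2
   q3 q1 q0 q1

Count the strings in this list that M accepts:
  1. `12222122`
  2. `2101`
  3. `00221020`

2

`12222122`: accepted
`2101`: accepted
`00221020`: rejected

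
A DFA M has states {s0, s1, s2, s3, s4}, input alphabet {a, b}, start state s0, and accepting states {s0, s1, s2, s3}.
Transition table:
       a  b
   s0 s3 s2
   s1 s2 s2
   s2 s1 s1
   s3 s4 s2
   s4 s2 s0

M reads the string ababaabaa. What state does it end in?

s1

s0 --a--> s3
s3 --b--> s2
s2 --a--> s1
s1 --b--> s2
s2 --a--> s1
s1 --a--> s2
s2 --b--> s1
s1 --a--> s2
s2 --a--> s1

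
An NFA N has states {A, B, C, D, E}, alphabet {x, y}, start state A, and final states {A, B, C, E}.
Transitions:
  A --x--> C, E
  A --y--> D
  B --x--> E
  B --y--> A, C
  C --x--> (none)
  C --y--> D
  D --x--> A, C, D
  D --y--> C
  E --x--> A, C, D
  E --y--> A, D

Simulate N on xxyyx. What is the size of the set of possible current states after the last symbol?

3

Start: {A}
read x: {C, E}
read x: {A, C, D}
read y: {C, D}
read y: {C, D}
read x: {A, C, D}
Final reachable set {A, C, D} has 3 states.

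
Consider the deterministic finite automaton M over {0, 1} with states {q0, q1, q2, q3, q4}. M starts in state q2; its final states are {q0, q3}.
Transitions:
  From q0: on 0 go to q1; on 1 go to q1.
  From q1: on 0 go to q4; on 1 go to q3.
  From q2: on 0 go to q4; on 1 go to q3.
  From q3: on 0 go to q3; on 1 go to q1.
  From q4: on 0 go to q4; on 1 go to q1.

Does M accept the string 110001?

rejected

q2 --1--> q3
q3 --1--> q1
q1 --0--> q4
q4 --0--> q4
q4 --0--> q4
q4 --1--> q1
End in state q1, which is not an accepting state.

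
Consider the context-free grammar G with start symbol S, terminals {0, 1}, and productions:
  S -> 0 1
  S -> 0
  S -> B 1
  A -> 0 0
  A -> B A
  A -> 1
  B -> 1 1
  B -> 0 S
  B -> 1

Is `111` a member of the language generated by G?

S ⇒ B1 ⇒ 111

yes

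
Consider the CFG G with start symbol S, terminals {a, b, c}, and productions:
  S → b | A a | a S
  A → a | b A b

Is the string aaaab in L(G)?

S ⇒ aS ⇒ aaS ⇒ aaaS ⇒ aaaaS ⇒ aaaab

yes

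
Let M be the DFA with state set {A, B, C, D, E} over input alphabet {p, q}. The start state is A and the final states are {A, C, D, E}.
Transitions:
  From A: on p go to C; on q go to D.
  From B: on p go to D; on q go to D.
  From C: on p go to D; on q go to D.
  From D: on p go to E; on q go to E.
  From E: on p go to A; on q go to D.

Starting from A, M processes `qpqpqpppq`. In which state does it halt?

D

A --q--> D
D --p--> E
E --q--> D
D --p--> E
E --q--> D
D --p--> E
E --p--> A
A --p--> C
C --q--> D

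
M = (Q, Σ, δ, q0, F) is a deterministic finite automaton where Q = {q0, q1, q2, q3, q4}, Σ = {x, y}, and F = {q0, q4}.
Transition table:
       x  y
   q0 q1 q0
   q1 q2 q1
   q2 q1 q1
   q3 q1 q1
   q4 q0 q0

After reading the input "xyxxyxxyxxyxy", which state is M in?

q0 --x--> q1
q1 --y--> q1
q1 --x--> q2
q2 --x--> q1
q1 --y--> q1
q1 --x--> q2
q2 --x--> q1
q1 --y--> q1
q1 --x--> q2
q2 --x--> q1
q1 --y--> q1
q1 --x--> q2
q2 --y--> q1

q1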